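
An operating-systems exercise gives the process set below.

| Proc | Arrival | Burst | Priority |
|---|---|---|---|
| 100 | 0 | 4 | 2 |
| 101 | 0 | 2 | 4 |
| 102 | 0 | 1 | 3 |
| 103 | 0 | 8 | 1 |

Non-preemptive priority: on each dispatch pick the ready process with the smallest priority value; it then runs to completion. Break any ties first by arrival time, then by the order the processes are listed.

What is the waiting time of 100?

Schedule: | 103 0-8 | 100 8-12 | 102 12-13 | 101 13-15 |
Completion: 100=12  101=15  102=13  103=8
Turnaround (C−A): 100=12  101=15  102=13  103=8
Waiting(100) = turnaround − burst = 12 − 4 = 8

8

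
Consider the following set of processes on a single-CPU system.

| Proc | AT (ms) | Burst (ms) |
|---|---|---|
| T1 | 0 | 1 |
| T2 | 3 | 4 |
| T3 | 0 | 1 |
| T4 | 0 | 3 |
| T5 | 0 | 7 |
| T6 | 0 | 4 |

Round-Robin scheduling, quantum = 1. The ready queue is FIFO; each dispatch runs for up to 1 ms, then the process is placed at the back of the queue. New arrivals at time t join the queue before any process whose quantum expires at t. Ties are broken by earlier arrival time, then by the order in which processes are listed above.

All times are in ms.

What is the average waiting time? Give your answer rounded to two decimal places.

Timeline: | T1 0-1 | T3 1-2 | T4 2-3 | T5 3-4 | T6 4-5 | T2 5-6 | T4 6-7 | T5 7-8 | T6 8-9 | T2 9-10 | T4 10-11 | T5 11-12 | T6 12-13 | T2 13-14 | T5 14-15 | T6 15-16 | T2 16-17 | T5 17-20 |
Completion: T1=1  T2=17  T3=2  T4=11  T5=20  T6=16
Waiting times: T1=0, T2=10, T3=1, T4=8, T5=13, T6=12
Average waiting = (0+10+1+8+13+12) / 6 = 44/6 = 7.33

7.33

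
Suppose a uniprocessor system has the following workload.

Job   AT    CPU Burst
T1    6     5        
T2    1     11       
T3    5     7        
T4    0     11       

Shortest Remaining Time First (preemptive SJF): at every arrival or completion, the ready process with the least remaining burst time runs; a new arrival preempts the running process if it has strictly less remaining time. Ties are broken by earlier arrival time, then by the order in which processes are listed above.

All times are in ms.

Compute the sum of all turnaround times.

Timeline: | T4 0-11 | T1 11-16 | T3 16-23 | T2 23-34 |
Completion: T1=16  T2=34  T3=23  T4=11
Turnaround = completion − arrival: T1=10, T2=33, T3=18, T4=11
Total turnaround = 10 + 33 + 18 + 11 = 72

72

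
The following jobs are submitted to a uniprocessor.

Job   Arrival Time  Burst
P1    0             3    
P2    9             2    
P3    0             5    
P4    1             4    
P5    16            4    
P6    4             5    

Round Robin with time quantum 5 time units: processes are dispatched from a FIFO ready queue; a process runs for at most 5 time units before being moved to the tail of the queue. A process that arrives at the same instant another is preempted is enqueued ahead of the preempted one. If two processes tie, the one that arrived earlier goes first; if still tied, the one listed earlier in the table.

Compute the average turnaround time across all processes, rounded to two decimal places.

8.67

Gantt: | P1 0-3 | P3 3-8 | P4 8-12 | P6 12-17 | P2 17-19 | P5 19-23 |
Completion: P1=3  P2=19  P3=8  P4=12  P5=23  P6=17
Turnaround (C−A): P1=3  P2=10  P3=8  P4=11  P5=7  P6=13
Turnaround times: P1=3, P2=10, P3=8, P4=11, P5=7, P6=13
Average turnaround = (3+10+8+11+7+13) / 6 = 52/6 = 8.67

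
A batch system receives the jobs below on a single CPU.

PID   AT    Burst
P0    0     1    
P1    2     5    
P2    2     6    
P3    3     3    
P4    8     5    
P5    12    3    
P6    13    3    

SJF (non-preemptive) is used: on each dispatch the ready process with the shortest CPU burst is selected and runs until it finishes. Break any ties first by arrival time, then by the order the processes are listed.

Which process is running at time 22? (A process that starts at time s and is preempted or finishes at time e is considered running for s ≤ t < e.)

P2

Schedule: | P0 0-1 | idle 1-2 | P1 2-7 | P3 7-10 | P4 10-15 | P5 15-18 | P6 18-21 | P2 21-27 |
Completion: P0=1  P1=7  P2=27  P3=10  P4=15  P5=18  P6=21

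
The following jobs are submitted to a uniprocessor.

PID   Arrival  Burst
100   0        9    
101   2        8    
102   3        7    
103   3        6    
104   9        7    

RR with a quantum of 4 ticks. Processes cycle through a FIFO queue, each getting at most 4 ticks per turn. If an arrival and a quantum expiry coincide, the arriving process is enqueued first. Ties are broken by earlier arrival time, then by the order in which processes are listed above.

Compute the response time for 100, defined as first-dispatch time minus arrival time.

Schedule: | 100 0-4 | 101 4-8 | 102 8-12 | 103 12-16 | 100 16-20 | 101 20-24 | 104 24-28 | 102 28-31 | 103 31-33 | 100 33-34 | 104 34-37 |
Completion: 100=34  101=24  102=31  103=33  104=37
Response(100) = first start − arrival = 0 − 0 = 0

0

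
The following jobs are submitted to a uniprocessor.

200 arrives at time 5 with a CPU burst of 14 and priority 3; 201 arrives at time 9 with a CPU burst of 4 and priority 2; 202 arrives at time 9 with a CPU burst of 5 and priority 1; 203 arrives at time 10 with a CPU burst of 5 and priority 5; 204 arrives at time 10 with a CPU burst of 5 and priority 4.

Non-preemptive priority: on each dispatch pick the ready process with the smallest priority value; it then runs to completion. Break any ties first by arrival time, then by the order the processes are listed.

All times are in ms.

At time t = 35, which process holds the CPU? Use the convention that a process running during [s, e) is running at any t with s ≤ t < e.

Gantt: | idle 0-5 | 200 5-19 | 202 19-24 | 201 24-28 | 204 28-33 | 203 33-38 |
Completion: 200=19  201=28  202=24  203=38  204=33

203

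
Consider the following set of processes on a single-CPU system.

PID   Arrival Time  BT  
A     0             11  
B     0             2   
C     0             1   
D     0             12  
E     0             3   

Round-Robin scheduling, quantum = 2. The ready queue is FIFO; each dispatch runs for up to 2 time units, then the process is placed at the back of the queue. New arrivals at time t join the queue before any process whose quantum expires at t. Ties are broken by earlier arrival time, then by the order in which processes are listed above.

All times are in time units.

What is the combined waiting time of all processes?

Gantt: | A 0-2 | B 2-4 | C 4-5 | D 5-7 | E 7-9 | A 9-11 | D 11-13 | E 13-14 | A 14-16 | D 16-18 | A 18-20 | D 20-22 | A 22-24 | D 24-26 | A 26-27 | D 27-29 |
Completion: A=27  B=4  C=5  D=29  E=14
Turnaround (C−A): A=27  B=4  C=5  D=29  E=14
Waiting = turnaround − burst: A=16, B=2, C=4, D=17, E=11
Total waiting = 16 + 2 + 4 + 17 + 11 = 50

50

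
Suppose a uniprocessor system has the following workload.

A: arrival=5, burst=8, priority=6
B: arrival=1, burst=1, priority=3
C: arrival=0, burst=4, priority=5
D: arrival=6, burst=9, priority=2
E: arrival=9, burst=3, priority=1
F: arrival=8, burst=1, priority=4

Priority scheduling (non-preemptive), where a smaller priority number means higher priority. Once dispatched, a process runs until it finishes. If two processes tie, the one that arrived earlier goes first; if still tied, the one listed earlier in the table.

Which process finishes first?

C

Schedule: | C 0-4 | B 4-5 | A 5-13 | E 13-16 | D 16-25 | F 25-26 |
Completion: A=13  B=5  C=4  D=25  E=16  F=26
Turnaround (C−A): A=8  B=4  C=4  D=19  E=7  F=18
Finish order: C → B → A → E → D → F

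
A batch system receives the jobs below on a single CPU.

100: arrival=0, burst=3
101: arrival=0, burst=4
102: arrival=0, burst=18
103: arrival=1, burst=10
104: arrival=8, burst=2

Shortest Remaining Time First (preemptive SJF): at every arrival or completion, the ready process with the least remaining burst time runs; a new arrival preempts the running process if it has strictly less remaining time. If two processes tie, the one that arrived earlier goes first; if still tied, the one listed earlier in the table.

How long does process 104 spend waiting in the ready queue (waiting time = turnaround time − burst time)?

0

Gantt: | 100 0-3 | 101 3-7 | 103 7-8 | 104 8-10 | 103 10-19 | 102 19-37 |
Completion: 100=3  101=7  102=37  103=19  104=10
Turnaround (C−A): 100=3  101=7  102=37  103=18  104=2
Waiting(104) = turnaround − burst = 2 − 2 = 0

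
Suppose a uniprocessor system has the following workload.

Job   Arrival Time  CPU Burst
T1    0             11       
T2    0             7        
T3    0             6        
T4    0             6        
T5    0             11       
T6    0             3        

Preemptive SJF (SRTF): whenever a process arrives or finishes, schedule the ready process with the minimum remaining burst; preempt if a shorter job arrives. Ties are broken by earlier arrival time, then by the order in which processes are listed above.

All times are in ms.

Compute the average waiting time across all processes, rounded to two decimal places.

Schedule: | T6 0-3 | T3 3-9 | T4 9-15 | T2 15-22 | T1 22-33 | T5 33-44 |
Completion: T1=33  T2=22  T3=9  T4=15  T5=44  T6=3
Waiting times: T1=22, T2=15, T3=3, T4=9, T5=33, T6=0
Average waiting = (22+15+3+9+33+0) / 6 = 82/6 = 13.67

13.67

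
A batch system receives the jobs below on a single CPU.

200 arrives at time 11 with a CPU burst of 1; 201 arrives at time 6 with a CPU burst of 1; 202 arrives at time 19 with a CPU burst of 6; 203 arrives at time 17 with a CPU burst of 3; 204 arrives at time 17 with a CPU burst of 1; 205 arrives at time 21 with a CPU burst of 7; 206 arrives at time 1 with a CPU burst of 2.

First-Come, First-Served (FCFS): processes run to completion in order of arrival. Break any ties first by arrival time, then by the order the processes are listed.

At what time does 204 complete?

Schedule: | idle 0-1 | 206 1-3 | idle 3-6 | 201 6-7 | idle 7-11 | 200 11-12 | idle 12-17 | 203 17-20 | 204 20-21 | 202 21-27 | 205 27-34 |
Completion: 200=12  201=7  202=27  203=20  204=21  205=34  206=3

21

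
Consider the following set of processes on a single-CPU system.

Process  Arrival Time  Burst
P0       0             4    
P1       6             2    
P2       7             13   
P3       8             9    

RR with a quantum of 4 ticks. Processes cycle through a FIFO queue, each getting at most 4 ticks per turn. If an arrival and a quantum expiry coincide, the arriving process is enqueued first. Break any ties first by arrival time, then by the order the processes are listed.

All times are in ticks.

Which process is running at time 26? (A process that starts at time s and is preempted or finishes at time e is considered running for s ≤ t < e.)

Gantt: | P0 0-4 | idle 4-6 | P1 6-8 | P2 8-12 | P3 12-16 | P2 16-20 | P3 20-24 | P2 24-28 | P3 28-29 | P2 29-30 |
Completion: P0=4  P1=8  P2=30  P3=29
Turnaround (C−A): P0=4  P1=2  P2=23  P3=21

P2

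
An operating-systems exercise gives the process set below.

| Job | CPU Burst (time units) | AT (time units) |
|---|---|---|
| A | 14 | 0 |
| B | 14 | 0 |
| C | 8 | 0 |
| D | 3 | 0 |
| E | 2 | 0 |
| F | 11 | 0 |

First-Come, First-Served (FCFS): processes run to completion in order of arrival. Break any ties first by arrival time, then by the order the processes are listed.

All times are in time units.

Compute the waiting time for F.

41

Gantt: | A 0-14 | B 14-28 | C 28-36 | D 36-39 | E 39-41 | F 41-52 |
Completion: A=14  B=28  C=36  D=39  E=41  F=52
Turnaround (C−A): A=14  B=28  C=36  D=39  E=41  F=52
Waiting(F) = turnaround − burst = 52 − 11 = 41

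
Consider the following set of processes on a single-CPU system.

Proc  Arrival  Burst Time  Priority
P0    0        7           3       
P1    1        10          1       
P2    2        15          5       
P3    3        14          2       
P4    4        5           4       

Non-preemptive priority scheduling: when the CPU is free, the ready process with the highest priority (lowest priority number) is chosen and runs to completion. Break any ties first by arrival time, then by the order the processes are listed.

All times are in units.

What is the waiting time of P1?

6

Schedule: | P0 0-7 | P1 7-17 | P3 17-31 | P4 31-36 | P2 36-51 |
Completion: P0=7  P1=17  P2=51  P3=31  P4=36
Waiting(P1) = turnaround − burst = 16 − 10 = 6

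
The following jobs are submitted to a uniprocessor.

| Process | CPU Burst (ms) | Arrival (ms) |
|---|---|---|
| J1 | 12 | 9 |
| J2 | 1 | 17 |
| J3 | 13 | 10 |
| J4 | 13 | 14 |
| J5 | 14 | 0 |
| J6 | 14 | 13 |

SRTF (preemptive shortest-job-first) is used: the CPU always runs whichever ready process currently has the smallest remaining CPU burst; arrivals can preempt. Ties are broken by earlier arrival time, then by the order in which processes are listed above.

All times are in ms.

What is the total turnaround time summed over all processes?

Schedule: | J5 0-14 | J1 14-17 | J2 17-18 | J1 18-27 | J3 27-40 | J4 40-53 | J6 53-67 |
Completion: J1=27  J2=18  J3=40  J4=53  J5=14  J6=67
Turnaround (C−A): J1=18  J2=1  J3=30  J4=39  J5=14  J6=54
Turnaround = completion − arrival: J1=18, J2=1, J3=30, J4=39, J5=14, J6=54
Total turnaround = 18 + 1 + 30 + 39 + 14 + 54 = 156

156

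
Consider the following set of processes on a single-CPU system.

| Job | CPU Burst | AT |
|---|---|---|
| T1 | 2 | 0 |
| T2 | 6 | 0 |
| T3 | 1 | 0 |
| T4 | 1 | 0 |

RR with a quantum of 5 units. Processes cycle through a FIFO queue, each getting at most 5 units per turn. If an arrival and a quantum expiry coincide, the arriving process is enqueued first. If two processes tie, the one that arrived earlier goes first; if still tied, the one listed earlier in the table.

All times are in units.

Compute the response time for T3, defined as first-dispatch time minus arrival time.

7

Timeline: | T1 0-2 | T2 2-7 | T3 7-8 | T4 8-9 | T2 9-10 |
Completion: T1=2  T2=10  T3=8  T4=9
Turnaround (C−A): T1=2  T2=10  T3=8  T4=9
Response(T3) = first start − arrival = 7 − 0 = 7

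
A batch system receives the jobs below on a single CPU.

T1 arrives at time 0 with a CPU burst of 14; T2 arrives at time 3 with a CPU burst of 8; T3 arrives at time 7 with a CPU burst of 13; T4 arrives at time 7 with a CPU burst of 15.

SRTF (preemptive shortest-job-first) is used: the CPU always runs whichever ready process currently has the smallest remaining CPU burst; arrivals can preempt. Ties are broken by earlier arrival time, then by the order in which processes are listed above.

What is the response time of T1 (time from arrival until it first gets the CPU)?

Timeline: | T1 0-3 | T2 3-11 | T1 11-22 | T3 22-35 | T4 35-50 |
Completion: T1=22  T2=11  T3=35  T4=50
Response(T1) = first start − arrival = 0 − 0 = 0

0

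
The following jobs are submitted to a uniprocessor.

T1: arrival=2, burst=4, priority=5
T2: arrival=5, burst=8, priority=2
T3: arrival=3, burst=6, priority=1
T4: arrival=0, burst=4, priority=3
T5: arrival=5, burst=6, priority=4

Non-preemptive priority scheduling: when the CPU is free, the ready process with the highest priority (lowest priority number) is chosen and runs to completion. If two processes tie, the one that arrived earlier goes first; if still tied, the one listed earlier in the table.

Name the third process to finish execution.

T2

Gantt: | T4 0-4 | T3 4-10 | T2 10-18 | T5 18-24 | T1 24-28 |
Completion: T1=28  T2=18  T3=10  T4=4  T5=24
Turnaround (C−A): T1=26  T2=13  T3=7  T4=4  T5=19
Finish order: T4 → T3 → T2 → T5 → T1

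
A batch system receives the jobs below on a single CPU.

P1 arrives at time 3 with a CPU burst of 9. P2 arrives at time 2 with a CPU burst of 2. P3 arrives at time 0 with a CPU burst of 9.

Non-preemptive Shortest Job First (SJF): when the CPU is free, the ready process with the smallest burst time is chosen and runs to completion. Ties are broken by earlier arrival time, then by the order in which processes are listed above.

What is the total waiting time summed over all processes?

Timeline: | P3 0-9 | P2 9-11 | P1 11-20 |
Completion: P1=20  P2=11  P3=9
Turnaround (C−A): P1=17  P2=9  P3=9
Waiting = turnaround − burst: P1=8, P2=7, P3=0
Total waiting = 8 + 7 + 0 = 15

15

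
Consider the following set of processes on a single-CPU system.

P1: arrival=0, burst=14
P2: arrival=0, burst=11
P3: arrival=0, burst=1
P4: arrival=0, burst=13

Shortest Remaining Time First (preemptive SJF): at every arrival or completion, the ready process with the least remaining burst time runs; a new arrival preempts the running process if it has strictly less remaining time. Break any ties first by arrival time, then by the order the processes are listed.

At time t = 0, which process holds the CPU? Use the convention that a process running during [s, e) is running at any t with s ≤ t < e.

Schedule: | P3 0-1 | P2 1-12 | P4 12-25 | P1 25-39 |
Completion: P1=39  P2=12  P3=1  P4=25
Turnaround (C−A): P1=39  P2=12  P3=1  P4=25

P3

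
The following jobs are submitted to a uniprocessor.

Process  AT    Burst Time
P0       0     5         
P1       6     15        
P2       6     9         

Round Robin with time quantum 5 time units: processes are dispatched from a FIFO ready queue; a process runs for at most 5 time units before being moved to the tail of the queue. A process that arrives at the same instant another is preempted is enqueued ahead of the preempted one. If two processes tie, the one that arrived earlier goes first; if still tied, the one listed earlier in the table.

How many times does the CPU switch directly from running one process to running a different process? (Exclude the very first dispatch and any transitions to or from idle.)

Schedule: | P0 0-5 | idle 5-6 | P1 6-11 | P2 11-16 | P1 16-21 | P2 21-25 | P1 25-30 |
Completion: P0=5  P1=30  P2=25

4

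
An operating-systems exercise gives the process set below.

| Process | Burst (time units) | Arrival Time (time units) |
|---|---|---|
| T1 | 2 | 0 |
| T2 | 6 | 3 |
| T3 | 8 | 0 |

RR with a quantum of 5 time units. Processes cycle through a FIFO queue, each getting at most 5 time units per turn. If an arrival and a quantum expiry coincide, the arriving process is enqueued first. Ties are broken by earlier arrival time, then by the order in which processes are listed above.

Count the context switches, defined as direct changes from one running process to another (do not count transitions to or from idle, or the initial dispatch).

Timeline: | T1 0-2 | T3 2-7 | T2 7-12 | T3 12-15 | T2 15-16 |
Completion: T1=2  T2=16  T3=15

4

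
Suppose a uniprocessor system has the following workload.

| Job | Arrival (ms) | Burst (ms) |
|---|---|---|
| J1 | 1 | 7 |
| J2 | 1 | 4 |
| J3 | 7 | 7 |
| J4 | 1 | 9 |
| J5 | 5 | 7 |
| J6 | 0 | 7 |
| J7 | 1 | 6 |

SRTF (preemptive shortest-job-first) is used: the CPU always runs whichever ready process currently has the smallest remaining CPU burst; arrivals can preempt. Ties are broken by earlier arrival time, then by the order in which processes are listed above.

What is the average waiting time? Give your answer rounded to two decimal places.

Gantt: | J6 0-1 | J2 1-5 | J6 5-11 | J7 11-17 | J1 17-24 | J5 24-31 | J3 31-38 | J4 38-47 |
Completion: J1=24  J2=5  J3=38  J4=47  J5=31  J6=11  J7=17
Turnaround (C−A): J1=23  J2=4  J3=31  J4=46  J5=26  J6=11  J7=16
Waiting times: J1=16, J2=0, J3=24, J4=37, J5=19, J6=4, J7=10
Average waiting = (16+0+24+37+19+4+10) / 7 = 110/7 = 15.71

15.71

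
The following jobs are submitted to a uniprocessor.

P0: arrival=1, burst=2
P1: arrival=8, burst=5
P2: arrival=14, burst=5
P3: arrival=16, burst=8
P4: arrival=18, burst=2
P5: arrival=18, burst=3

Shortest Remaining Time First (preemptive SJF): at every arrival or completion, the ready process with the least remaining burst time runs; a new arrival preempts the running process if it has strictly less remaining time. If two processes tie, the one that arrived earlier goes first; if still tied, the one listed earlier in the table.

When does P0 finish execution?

3

Gantt: | idle 0-1 | P0 1-3 | idle 3-8 | P1 8-13 | idle 13-14 | P2 14-19 | P4 19-21 | P5 21-24 | P3 24-32 |
Completion: P0=3  P1=13  P2=19  P3=32  P4=21  P5=24
Turnaround (C−A): P0=2  P1=5  P2=5  P3=16  P4=3  P5=6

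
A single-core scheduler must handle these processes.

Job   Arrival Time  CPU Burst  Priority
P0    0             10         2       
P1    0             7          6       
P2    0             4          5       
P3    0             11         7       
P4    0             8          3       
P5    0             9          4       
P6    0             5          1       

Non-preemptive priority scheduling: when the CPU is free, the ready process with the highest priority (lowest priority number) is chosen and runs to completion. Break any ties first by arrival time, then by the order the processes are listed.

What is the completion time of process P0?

Schedule: | P6 0-5 | P0 5-15 | P4 15-23 | P5 23-32 | P2 32-36 | P1 36-43 | P3 43-54 |
Completion: P0=15  P1=43  P2=36  P3=54  P4=23  P5=32  P6=5
Turnaround (C−A): P0=15  P1=43  P2=36  P3=54  P4=23  P5=32  P6=5

15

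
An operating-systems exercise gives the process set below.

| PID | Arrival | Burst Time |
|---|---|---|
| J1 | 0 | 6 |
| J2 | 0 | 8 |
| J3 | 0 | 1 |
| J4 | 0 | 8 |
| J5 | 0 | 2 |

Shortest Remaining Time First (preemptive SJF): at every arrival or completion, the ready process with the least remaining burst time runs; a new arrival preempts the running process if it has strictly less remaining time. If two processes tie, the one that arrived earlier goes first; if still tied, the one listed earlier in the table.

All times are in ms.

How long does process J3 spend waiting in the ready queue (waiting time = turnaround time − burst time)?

0

Gantt: | J3 0-1 | J5 1-3 | J1 3-9 | J2 9-17 | J4 17-25 |
Completion: J1=9  J2=17  J3=1  J4=25  J5=3
Waiting(J3) = turnaround − burst = 1 − 1 = 0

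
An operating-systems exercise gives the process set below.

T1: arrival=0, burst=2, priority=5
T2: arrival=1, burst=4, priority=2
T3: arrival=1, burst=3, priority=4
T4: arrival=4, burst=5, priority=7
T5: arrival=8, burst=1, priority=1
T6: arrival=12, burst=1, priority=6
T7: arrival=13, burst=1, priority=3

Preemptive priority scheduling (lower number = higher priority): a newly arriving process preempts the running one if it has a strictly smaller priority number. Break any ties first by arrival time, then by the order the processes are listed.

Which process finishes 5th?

T6

Schedule: | T1 0-1 | T2 1-5 | T3 5-8 | T5 8-9 | T1 9-10 | T4 10-12 | T6 12-13 | T7 13-14 | T4 14-17 |
Completion: T1=10  T2=5  T3=8  T4=17  T5=9  T6=13  T7=14
Finish order: T2 → T3 → T5 → T1 → T6 → T7 → T4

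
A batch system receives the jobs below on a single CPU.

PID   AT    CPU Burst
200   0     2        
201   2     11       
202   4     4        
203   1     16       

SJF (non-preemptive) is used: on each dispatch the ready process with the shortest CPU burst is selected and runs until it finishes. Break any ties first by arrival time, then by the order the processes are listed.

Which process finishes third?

Schedule: | 200 0-2 | 201 2-13 | 202 13-17 | 203 17-33 |
Completion: 200=2  201=13  202=17  203=33
Turnaround (C−A): 200=2  201=11  202=13  203=32
Finish order: 200 → 201 → 202 → 203

202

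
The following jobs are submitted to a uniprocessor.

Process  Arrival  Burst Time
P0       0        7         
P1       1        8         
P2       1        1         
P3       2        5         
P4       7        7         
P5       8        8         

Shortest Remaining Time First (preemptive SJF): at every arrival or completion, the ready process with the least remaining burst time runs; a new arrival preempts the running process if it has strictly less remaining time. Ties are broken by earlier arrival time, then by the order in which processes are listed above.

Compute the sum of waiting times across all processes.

Gantt: | P0 0-1 | P2 1-2 | P3 2-7 | P0 7-13 | P4 13-20 | P1 20-28 | P5 28-36 |
Completion: P0=13  P1=28  P2=2  P3=7  P4=20  P5=36
Turnaround (C−A): P0=13  P1=27  P2=1  P3=5  P4=13  P5=28
Waiting = turnaround − burst: P0=6, P1=19, P2=0, P3=0, P4=6, P5=20
Total waiting = 6 + 19 + 0 + 0 + 6 + 20 = 51

51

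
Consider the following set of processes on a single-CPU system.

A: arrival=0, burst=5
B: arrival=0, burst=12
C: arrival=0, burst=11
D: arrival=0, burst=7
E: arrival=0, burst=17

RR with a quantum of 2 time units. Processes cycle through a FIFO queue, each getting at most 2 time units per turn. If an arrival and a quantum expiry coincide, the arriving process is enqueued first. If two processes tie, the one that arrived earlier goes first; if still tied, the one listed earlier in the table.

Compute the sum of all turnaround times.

Schedule: | A 0-2 | B 2-4 | C 4-6 | D 6-8 | E 8-10 | A 10-12 | B 12-14 | C 14-16 | D 16-18 | E 18-20 | A 20-21 | B 21-23 | C 23-25 | D 25-27 | E 27-29 | B 29-31 | C 31-33 | D 33-34 | E 34-36 | B 36-38 | C 38-40 | E 40-42 | B 42-44 | C 44-45 | E 45-52 |
Completion: A=21  B=44  C=45  D=34  E=52
Turnaround (C−A): A=21  B=44  C=45  D=34  E=52
Turnaround = completion − arrival: A=21, B=44, C=45, D=34, E=52
Total turnaround = 21 + 44 + 45 + 34 + 52 = 196

196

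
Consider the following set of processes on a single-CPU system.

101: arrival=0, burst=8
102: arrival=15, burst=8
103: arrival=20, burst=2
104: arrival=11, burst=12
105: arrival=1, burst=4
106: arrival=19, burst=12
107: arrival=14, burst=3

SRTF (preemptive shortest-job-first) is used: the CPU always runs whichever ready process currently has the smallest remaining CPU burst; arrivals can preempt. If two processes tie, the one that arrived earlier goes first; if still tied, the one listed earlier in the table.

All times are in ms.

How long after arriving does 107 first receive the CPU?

0

Schedule: | 101 0-1 | 105 1-5 | 101 5-12 | 104 12-14 | 107 14-17 | 102 17-20 | 103 20-22 | 102 22-27 | 104 27-37 | 106 37-49 |
Completion: 101=12  102=27  103=22  104=37  105=5  106=49  107=17
Response(107) = first start − arrival = 14 − 14 = 0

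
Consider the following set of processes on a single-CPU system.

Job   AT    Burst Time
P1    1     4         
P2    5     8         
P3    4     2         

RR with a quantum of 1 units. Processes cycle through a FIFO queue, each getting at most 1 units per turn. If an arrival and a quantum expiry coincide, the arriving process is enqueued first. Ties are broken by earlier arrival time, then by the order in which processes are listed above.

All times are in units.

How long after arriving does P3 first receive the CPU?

Timeline: | idle 0-1 | P1 1-4 | P3 4-5 | P1 5-6 | P2 6-7 | P3 7-8 | P2 8-15 |
Completion: P1=6  P2=15  P3=8
Response(P3) = first start − arrival = 4 − 4 = 0

0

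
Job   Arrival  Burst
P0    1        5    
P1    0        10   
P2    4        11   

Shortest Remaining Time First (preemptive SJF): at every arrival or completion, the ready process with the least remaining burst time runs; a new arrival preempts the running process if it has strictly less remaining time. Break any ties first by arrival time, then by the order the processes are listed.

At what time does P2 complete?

26

Gantt: | P1 0-1 | P0 1-6 | P1 6-15 | P2 15-26 |
Completion: P0=6  P1=15  P2=26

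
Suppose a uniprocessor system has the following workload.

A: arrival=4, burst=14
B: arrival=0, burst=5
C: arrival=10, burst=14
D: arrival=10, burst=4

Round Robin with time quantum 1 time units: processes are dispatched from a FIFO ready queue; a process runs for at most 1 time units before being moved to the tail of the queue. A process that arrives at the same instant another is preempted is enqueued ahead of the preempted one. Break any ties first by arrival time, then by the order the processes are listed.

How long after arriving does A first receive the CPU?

0

Gantt: | B 0-4 | A 4-5 | B 5-6 | A 6-10 | C 10-11 | D 11-12 | A 12-13 | C 13-14 | D 14-15 | A 15-16 | C 16-17 | D 17-18 | A 18-19 | C 19-20 | D 20-21 | A 21-22 | C 22-23 | A 23-24 | C 24-25 | A 25-26 | C 26-27 | A 27-28 | C 28-29 | A 29-30 | C 30-31 | A 31-32 | C 32-37 |
Completion: A=32  B=6  C=37  D=21
Response(A) = first start − arrival = 4 − 4 = 0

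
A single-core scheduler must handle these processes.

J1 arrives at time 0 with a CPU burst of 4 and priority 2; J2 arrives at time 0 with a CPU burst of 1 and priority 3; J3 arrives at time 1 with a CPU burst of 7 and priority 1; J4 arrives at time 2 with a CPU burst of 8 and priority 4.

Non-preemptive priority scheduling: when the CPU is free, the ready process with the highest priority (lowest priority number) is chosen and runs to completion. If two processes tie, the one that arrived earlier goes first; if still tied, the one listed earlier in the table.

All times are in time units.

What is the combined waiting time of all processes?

Gantt: | J1 0-4 | J3 4-11 | J2 11-12 | J4 12-20 |
Completion: J1=4  J2=12  J3=11  J4=20
Waiting = turnaround − burst: J1=0, J2=11, J3=3, J4=10
Total waiting = 0 + 11 + 3 + 10 = 24

24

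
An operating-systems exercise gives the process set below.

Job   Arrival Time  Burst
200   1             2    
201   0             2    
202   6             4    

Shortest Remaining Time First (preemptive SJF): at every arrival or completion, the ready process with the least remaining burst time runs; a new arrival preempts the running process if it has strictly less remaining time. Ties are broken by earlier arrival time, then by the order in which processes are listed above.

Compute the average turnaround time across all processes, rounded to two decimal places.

3.00

Gantt: | 201 0-2 | 200 2-4 | idle 4-6 | 202 6-10 |
Completion: 200=4  201=2  202=10
Turnaround (C−A): 200=3  201=2  202=4
Turnaround times: 200=3, 201=2, 202=4
Average turnaround = (3+2+4) / 3 = 9/3 = 3.00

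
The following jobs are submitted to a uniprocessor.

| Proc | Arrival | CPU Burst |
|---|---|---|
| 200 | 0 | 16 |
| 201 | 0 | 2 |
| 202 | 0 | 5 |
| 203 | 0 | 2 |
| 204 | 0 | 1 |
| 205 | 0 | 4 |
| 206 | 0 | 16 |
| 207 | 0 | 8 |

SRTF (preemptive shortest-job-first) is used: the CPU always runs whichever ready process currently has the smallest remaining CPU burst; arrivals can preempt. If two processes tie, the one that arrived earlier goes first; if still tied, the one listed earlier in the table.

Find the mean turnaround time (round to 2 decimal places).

Schedule: | 204 0-1 | 201 1-3 | 203 3-5 | 205 5-9 | 202 9-14 | 207 14-22 | 200 22-38 | 206 38-54 |
Completion: 200=38  201=3  202=14  203=5  204=1  205=9  206=54  207=22
Turnaround (C−A): 200=38  201=3  202=14  203=5  204=1  205=9  206=54  207=22
Turnaround times: 200=38, 201=3, 202=14, 203=5, 204=1, 205=9, 206=54, 207=22
Average turnaround = (38+3+14+5+1+9+54+22) / 8 = 146/8 = 18.25

18.25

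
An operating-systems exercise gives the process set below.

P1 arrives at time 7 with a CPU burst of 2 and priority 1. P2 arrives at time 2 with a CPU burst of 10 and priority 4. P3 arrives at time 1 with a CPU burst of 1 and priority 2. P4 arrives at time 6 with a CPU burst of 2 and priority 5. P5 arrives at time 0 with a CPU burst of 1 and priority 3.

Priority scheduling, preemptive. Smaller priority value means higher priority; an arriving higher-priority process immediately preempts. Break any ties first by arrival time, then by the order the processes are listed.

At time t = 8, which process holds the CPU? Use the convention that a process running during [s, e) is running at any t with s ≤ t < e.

Schedule: | P5 0-1 | P3 1-2 | P2 2-7 | P1 7-9 | P2 9-14 | P4 14-16 |
Completion: P1=9  P2=14  P3=2  P4=16  P5=1

P1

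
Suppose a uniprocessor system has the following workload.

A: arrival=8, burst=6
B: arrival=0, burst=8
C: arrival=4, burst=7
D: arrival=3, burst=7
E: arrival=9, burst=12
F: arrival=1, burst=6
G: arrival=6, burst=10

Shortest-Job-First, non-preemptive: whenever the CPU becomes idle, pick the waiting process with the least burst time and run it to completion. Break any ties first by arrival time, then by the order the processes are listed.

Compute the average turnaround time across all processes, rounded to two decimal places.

Timeline: | B 0-8 | F 8-14 | A 14-20 | D 20-27 | C 27-34 | G 34-44 | E 44-56 |
Completion: A=20  B=8  C=34  D=27  E=56  F=14  G=44
Turnaround times: A=12, B=8, C=30, D=24, E=47, F=13, G=38
Average turnaround = (12+8+30+24+47+13+38) / 7 = 172/7 = 24.57

24.57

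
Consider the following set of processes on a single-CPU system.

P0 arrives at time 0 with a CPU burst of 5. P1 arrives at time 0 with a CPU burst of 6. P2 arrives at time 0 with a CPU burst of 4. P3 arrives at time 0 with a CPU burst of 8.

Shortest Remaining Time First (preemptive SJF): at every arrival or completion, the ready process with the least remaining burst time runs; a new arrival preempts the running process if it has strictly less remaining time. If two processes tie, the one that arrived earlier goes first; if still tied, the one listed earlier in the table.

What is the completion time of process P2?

4

Gantt: | P2 0-4 | P0 4-9 | P1 9-15 | P3 15-23 |
Completion: P0=9  P1=15  P2=4  P3=23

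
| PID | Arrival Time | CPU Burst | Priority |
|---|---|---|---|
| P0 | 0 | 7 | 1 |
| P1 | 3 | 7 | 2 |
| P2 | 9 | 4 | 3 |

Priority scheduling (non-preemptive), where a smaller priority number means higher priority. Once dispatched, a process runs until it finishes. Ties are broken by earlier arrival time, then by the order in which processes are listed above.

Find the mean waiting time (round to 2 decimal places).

3.00

Schedule: | P0 0-7 | P1 7-14 | P2 14-18 |
Completion: P0=7  P1=14  P2=18
Turnaround (C−A): P0=7  P1=11  P2=9
Waiting times: P0=0, P1=4, P2=5
Average waiting = (0+4+5) / 3 = 9/3 = 3.00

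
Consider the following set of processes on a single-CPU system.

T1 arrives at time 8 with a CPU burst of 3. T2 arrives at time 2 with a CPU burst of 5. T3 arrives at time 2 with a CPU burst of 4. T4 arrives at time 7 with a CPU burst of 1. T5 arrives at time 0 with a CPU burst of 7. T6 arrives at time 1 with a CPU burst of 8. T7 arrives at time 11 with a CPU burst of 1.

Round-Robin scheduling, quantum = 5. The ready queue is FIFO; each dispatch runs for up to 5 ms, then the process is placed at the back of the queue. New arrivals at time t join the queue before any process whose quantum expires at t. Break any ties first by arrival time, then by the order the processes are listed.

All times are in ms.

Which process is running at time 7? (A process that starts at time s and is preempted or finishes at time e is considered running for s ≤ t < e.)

Gantt: | T5 0-5 | T6 5-10 | T2 10-15 | T3 15-19 | T5 19-21 | T4 21-22 | T1 22-25 | T6 25-28 | T7 28-29 |
Completion: T1=25  T2=15  T3=19  T4=22  T5=21  T6=28  T7=29
Turnaround (C−A): T1=17  T2=13  T3=17  T4=15  T5=21  T6=27  T7=18

T6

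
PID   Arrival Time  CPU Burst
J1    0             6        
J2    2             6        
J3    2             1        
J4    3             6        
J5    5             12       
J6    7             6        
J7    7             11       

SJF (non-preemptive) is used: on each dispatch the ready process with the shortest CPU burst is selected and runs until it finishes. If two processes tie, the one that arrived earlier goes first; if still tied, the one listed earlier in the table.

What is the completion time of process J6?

Gantt: | J1 0-6 | J3 6-7 | J2 7-13 | J4 13-19 | J6 19-25 | J7 25-36 | J5 36-48 |
Completion: J1=6  J2=13  J3=7  J4=19  J5=48  J6=25  J7=36
Turnaround (C−A): J1=6  J2=11  J3=5  J4=16  J5=43  J6=18  J7=29

25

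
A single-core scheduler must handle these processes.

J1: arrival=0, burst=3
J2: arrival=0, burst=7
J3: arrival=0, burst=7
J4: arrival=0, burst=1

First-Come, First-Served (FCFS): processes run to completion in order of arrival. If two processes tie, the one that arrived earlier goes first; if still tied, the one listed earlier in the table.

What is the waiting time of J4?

Schedule: | J1 0-3 | J2 3-10 | J3 10-17 | J4 17-18 |
Completion: J1=3  J2=10  J3=17  J4=18
Waiting(J4) = turnaround − burst = 18 − 1 = 17

17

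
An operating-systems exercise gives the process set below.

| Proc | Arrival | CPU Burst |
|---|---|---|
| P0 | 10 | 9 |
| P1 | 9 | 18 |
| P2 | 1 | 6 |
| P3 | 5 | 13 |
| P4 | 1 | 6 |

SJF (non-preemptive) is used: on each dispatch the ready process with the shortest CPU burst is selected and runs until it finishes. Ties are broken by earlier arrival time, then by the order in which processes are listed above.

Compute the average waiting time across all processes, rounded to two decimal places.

Timeline: | idle 0-1 | P2 1-7 | P4 7-13 | P0 13-22 | P3 22-35 | P1 35-53 |
Completion: P0=22  P1=53  P2=7  P3=35  P4=13
Waiting times: P0=3, P1=26, P2=0, P3=17, P4=6
Average waiting = (3+26+0+17+6) / 5 = 52/5 = 10.40

10.40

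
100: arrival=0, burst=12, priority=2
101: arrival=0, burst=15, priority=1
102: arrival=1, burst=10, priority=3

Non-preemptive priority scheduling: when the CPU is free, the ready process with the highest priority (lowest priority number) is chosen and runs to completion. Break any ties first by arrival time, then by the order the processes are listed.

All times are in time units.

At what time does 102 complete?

Timeline: | 101 0-15 | 100 15-27 | 102 27-37 |
Completion: 100=27  101=15  102=37

37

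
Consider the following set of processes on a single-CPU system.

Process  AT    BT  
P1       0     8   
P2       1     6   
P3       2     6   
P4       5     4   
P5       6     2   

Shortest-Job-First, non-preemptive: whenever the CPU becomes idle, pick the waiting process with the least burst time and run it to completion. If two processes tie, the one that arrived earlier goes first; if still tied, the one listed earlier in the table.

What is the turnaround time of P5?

4

Schedule: | P1 0-8 | P5 8-10 | P4 10-14 | P2 14-20 | P3 20-26 |
Completion: P1=8  P2=20  P3=26  P4=14  P5=10
Turnaround(P5) = completion − arrival = 10 − 6 = 4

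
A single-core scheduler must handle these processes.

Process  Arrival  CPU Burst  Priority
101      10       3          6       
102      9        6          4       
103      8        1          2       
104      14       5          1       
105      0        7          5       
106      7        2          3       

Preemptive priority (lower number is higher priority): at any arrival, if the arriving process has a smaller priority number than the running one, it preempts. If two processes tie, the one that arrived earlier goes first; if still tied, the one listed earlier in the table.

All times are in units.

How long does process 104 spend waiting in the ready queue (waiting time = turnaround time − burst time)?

0

Timeline: | 105 0-7 | 106 7-8 | 103 8-9 | 106 9-10 | 102 10-14 | 104 14-19 | 102 19-21 | 101 21-24 |
Completion: 101=24  102=21  103=9  104=19  105=7  106=10
Waiting(104) = turnaround − burst = 5 − 5 = 0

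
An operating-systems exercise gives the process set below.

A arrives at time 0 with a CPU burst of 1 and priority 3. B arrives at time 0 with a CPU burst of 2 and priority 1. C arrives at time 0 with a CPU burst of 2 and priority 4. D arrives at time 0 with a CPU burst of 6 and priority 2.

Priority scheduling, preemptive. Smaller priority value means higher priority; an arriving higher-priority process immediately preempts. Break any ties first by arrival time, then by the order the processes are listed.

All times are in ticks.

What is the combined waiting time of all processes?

Gantt: | B 0-2 | D 2-8 | A 8-9 | C 9-11 |
Completion: A=9  B=2  C=11  D=8
Waiting = turnaround − burst: A=8, B=0, C=9, D=2
Total waiting = 8 + 0 + 9 + 2 = 19

19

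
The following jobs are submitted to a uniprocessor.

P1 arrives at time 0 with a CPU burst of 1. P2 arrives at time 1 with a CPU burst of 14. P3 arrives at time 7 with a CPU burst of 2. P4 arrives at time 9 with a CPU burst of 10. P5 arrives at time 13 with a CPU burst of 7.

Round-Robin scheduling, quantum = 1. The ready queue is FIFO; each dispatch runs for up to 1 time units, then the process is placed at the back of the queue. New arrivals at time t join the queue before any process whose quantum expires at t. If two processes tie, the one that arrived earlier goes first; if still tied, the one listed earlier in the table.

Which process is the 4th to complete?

Timeline: | P1 0-1 | P2 1-7 | P3 7-8 | P2 8-9 | P3 9-10 | P4 10-11 | P2 11-12 | P4 12-13 | P2 13-14 | P5 14-15 | P4 15-16 | P2 16-17 | P5 17-18 | P4 18-19 | P2 19-20 | P5 20-21 | P4 21-22 | P2 22-23 | P5 23-24 | P4 24-25 | P2 25-26 | P5 26-27 | P4 27-28 | P2 28-29 | P5 29-30 | P4 30-31 | P5 31-32 | P4 32-34 |
Completion: P1=1  P2=29  P3=10  P4=34  P5=32
Turnaround (C−A): P1=1  P2=28  P3=3  P4=25  P5=19
Finish order: P1 → P3 → P2 → P5 → P4

P5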